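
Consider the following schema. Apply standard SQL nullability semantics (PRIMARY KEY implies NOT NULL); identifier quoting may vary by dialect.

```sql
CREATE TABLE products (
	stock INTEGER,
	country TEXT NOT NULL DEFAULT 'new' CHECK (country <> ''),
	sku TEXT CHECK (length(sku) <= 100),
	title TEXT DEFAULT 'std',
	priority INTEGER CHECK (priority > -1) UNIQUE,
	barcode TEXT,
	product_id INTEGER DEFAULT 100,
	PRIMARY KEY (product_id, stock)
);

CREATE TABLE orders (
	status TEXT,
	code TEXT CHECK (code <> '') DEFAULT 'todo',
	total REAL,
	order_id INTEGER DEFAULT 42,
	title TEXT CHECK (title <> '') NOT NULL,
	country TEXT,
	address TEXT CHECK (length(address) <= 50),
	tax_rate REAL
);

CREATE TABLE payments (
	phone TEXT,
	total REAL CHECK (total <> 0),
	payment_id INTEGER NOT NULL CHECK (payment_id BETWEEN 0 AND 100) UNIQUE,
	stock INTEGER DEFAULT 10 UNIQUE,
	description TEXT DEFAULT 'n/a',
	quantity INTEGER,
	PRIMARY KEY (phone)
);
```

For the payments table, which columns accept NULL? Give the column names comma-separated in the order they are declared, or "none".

total, stock, description, quantity

- phone: part of the PRIMARY KEY, which implies NOT NULL → not nullable.
- total: CHECK does not forbid NULL (a CHECK constraint passes when its expression is NULL) → nullable.
- payment_id: declared NOT NULL → not nullable.
- stock: UNIQUE does not imply NOT NULL → nullable.
- description: DEFAULT only fills an omitted column; an explicit NULL is still allowed → nullable.
- quantity: no NOT NULL constraint applies → nullable.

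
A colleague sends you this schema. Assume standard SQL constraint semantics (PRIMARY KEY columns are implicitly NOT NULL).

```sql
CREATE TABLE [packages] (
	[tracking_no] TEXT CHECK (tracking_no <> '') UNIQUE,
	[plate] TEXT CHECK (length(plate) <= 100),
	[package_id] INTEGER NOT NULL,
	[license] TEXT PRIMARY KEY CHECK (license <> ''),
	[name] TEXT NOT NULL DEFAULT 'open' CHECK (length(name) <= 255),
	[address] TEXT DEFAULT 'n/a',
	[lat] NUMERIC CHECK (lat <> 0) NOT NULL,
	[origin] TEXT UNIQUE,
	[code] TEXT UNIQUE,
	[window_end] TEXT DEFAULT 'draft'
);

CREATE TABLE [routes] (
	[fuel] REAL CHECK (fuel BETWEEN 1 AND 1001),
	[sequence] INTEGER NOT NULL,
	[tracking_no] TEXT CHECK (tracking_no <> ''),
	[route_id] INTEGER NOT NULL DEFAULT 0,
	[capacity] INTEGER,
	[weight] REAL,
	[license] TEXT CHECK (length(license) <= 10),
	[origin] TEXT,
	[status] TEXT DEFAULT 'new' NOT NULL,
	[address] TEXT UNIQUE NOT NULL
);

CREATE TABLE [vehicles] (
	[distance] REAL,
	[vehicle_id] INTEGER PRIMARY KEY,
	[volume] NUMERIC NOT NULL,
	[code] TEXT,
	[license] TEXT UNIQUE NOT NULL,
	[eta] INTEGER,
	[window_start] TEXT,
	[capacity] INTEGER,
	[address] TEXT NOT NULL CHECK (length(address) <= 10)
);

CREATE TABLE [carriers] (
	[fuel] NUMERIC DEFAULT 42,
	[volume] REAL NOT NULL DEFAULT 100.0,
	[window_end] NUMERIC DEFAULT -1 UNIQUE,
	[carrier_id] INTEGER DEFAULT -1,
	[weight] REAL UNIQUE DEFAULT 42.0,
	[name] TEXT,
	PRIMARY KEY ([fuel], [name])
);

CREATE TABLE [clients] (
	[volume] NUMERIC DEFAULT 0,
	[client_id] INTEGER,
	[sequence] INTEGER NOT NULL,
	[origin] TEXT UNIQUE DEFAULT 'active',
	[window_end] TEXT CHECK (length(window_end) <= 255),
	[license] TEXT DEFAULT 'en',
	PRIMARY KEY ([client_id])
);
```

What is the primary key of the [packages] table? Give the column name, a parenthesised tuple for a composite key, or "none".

license is declared PRIMARY KEY inline on the column.

license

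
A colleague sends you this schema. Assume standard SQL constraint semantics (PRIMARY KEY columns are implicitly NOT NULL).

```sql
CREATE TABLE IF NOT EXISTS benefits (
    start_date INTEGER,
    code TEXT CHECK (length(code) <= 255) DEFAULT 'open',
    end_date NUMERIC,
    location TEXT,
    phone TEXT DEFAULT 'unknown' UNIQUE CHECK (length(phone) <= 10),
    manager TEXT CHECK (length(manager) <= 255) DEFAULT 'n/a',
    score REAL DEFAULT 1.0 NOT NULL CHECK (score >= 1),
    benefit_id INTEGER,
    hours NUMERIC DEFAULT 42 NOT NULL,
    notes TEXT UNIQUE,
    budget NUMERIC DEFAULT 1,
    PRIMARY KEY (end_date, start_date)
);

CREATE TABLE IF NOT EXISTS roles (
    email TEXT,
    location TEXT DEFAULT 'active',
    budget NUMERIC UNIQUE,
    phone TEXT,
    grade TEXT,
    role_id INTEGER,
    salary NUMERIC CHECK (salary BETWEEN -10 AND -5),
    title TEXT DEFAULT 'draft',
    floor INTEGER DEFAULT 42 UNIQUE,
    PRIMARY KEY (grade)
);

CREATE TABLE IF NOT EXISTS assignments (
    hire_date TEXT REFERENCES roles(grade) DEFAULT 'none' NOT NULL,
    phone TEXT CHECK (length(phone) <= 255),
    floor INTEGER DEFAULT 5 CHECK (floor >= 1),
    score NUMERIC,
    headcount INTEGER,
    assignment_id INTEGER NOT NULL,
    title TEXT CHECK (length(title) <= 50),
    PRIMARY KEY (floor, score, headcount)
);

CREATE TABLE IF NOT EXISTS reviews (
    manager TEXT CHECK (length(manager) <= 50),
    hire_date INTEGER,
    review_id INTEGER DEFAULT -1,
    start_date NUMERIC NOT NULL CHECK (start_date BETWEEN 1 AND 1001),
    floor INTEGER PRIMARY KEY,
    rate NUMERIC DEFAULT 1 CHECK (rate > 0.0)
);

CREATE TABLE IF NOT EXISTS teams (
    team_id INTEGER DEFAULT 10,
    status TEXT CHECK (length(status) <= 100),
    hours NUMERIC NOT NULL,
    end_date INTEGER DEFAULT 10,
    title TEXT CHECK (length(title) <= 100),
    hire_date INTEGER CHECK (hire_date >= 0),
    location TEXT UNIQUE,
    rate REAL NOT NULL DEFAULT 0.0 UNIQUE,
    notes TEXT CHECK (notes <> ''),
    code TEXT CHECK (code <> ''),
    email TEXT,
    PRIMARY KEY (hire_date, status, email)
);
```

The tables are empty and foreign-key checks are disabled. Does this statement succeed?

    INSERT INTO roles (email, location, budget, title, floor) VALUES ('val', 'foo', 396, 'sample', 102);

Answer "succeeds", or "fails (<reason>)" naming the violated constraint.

grade is omitted from the column list and has no DEFAULT, so it would receive NULL.
But grade is part of the PRIMARY KEY (implied NOT NULL).

fails (NOT NULL on grade)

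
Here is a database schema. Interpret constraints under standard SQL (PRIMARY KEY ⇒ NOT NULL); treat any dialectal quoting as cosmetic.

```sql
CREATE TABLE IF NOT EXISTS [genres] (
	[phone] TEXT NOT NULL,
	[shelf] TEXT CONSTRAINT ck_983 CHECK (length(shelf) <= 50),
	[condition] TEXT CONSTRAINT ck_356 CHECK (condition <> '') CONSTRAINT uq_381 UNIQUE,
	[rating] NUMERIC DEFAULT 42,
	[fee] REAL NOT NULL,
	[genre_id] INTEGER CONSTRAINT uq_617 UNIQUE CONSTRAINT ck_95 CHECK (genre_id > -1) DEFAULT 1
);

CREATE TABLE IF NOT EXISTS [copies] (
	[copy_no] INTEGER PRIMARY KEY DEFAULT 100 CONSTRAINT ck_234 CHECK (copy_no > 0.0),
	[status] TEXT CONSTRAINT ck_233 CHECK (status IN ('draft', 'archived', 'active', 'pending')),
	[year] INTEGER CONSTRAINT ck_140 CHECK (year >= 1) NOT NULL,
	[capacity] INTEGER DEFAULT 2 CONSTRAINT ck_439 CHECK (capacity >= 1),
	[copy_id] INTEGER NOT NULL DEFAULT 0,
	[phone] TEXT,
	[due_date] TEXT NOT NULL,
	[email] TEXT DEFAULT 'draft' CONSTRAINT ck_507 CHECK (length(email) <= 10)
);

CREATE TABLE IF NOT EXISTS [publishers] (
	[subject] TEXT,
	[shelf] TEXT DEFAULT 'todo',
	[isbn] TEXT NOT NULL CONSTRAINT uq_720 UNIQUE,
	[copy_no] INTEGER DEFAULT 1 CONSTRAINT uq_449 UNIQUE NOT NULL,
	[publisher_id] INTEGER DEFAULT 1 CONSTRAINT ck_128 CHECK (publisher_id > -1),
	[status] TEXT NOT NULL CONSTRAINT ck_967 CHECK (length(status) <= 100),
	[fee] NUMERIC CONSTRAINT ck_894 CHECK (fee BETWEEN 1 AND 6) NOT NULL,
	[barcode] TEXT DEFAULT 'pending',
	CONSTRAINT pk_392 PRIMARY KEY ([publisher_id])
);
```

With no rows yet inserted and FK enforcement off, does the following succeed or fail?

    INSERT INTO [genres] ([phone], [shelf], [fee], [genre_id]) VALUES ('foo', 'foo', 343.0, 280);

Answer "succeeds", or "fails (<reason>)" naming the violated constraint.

NOT NULL columns: fee is supplied; phone is supplied.
CHECK constraints: 'foo' satisfies (length(shelf) <= 50); 280 satisfies (genre_id > -1).
No constraint is violated.

succeeds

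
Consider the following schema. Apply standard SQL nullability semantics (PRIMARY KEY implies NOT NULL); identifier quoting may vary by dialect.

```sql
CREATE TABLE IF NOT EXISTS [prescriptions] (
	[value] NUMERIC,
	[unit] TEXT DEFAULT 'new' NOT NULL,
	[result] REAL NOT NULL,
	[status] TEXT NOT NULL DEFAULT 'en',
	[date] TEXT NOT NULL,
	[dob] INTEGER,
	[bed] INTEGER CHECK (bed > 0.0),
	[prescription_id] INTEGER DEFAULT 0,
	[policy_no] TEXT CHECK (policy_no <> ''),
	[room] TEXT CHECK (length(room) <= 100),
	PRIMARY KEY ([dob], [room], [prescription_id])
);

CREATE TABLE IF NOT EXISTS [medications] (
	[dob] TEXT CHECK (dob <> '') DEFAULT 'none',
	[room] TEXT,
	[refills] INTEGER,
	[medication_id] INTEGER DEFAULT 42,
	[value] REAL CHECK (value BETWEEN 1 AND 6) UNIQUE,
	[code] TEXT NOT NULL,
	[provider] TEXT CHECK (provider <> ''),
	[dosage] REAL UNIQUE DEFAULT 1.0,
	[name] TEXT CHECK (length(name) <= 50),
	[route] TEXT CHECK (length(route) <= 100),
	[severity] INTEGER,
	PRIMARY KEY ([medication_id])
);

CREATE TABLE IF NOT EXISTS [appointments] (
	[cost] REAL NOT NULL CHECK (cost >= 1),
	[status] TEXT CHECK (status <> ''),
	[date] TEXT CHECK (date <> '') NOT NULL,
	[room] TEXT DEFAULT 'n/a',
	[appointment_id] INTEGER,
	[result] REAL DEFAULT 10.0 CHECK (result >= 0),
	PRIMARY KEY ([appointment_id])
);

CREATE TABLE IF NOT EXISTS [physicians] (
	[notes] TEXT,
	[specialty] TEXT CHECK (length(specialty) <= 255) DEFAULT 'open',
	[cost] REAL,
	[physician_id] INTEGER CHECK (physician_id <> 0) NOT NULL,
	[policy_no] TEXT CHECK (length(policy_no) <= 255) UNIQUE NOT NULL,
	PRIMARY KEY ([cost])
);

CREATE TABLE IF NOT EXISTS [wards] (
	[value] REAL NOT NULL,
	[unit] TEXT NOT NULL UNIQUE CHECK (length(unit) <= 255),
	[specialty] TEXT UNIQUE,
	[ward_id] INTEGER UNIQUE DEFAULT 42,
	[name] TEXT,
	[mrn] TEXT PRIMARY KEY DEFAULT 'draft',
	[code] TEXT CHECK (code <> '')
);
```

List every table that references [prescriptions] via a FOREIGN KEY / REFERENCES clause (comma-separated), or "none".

none

No REFERENCES clause anywhere in the schema names prescriptions.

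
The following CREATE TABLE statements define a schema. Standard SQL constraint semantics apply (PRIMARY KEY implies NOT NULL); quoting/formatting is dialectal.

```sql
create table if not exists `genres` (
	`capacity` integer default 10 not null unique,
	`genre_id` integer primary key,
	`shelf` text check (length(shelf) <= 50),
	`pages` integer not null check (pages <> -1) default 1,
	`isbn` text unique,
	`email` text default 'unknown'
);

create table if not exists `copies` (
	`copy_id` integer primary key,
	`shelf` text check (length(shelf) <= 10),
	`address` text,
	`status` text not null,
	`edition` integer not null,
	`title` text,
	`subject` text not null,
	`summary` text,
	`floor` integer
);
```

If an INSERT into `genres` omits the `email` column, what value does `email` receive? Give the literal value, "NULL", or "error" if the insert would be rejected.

email has an explicit DEFAULT 'unknown'.
When the column is omitted from an INSERT, that default is used.

'unknown'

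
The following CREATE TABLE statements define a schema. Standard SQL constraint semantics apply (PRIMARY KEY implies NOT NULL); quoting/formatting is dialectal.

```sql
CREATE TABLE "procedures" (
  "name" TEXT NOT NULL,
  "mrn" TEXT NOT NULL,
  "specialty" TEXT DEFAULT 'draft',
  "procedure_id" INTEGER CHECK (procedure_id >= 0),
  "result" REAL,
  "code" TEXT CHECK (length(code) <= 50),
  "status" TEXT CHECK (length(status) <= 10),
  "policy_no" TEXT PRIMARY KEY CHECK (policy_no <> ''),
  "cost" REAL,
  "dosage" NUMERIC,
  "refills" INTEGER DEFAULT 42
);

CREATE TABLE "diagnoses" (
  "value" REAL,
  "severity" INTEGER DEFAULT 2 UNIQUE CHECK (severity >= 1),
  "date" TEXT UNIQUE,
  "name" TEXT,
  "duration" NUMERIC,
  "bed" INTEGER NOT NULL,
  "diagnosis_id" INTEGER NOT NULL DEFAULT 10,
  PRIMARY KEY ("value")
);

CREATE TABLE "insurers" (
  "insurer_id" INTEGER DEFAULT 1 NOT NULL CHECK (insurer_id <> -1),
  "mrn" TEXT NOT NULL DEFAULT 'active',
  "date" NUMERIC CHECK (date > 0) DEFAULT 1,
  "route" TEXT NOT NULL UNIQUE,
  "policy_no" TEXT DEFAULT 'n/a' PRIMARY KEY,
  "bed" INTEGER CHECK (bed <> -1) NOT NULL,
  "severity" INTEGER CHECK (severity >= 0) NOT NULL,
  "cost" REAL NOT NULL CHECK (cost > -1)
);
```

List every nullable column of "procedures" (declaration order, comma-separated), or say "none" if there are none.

- name: declared NOT NULL → not nullable.
- mrn: declared NOT NULL → not nullable.
- specialty: DEFAULT only fills an omitted column; an explicit NULL is still allowed → nullable.
- procedure_id: CHECK does not forbid NULL (a CHECK constraint passes when its expression is NULL) → nullable.
- result: no NOT NULL constraint applies → nullable.
- code: CHECK does not forbid NULL (a CHECK constraint passes when its expression is NULL) → nullable.
- status: CHECK does not forbid NULL (a CHECK constraint passes when its expression is NULL) → nullable.
- policy_no: part of the PRIMARY KEY, which implies NOT NULL → not nullable.
- cost: no NOT NULL constraint applies → nullable.
- dosage: no NOT NULL constraint applies → nullable.
- refills: DEFAULT only fills an omitted column; an explicit NULL is still allowed → nullable.

specialty, procedure_id, result, code, status, cost, dosage, refills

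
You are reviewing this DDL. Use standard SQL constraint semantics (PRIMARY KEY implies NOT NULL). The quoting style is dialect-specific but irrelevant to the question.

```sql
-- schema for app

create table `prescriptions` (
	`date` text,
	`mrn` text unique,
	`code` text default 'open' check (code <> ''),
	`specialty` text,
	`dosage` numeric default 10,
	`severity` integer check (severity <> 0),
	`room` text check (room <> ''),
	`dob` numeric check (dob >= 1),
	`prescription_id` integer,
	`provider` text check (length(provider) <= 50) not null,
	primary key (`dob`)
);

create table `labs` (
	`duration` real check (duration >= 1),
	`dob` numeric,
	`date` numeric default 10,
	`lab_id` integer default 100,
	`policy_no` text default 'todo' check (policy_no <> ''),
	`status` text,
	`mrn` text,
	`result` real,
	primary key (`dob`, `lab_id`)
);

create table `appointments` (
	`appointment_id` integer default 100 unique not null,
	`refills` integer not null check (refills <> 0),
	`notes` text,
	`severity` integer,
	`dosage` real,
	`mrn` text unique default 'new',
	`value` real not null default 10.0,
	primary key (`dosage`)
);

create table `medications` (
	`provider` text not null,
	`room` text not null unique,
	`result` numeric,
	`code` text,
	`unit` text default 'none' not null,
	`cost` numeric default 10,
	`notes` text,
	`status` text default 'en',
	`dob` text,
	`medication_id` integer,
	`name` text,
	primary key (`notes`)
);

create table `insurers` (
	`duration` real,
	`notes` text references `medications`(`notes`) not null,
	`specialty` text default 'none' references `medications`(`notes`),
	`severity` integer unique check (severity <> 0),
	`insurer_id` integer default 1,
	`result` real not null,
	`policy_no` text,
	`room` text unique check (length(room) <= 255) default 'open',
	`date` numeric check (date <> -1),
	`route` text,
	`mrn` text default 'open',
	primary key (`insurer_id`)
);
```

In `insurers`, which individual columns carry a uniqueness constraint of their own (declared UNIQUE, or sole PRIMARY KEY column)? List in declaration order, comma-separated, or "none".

- duration: no UNIQUE or single-column PK constraint.
- notes: no UNIQUE or single-column PK constraint.
- specialty: no UNIQUE or single-column PK constraint.
- severity: declared UNIQUE → unique.
- insurer_id: single-column PRIMARY KEY → unique.
- result: no UNIQUE or single-column PK constraint.
- policy_no: no UNIQUE or single-column PK constraint.
- room: declared UNIQUE → unique.
- date: no UNIQUE or single-column PK constraint.
- route: no UNIQUE or single-column PK constraint.
- mrn: no UNIQUE or single-column PK constraint.

severity, insurer_id, room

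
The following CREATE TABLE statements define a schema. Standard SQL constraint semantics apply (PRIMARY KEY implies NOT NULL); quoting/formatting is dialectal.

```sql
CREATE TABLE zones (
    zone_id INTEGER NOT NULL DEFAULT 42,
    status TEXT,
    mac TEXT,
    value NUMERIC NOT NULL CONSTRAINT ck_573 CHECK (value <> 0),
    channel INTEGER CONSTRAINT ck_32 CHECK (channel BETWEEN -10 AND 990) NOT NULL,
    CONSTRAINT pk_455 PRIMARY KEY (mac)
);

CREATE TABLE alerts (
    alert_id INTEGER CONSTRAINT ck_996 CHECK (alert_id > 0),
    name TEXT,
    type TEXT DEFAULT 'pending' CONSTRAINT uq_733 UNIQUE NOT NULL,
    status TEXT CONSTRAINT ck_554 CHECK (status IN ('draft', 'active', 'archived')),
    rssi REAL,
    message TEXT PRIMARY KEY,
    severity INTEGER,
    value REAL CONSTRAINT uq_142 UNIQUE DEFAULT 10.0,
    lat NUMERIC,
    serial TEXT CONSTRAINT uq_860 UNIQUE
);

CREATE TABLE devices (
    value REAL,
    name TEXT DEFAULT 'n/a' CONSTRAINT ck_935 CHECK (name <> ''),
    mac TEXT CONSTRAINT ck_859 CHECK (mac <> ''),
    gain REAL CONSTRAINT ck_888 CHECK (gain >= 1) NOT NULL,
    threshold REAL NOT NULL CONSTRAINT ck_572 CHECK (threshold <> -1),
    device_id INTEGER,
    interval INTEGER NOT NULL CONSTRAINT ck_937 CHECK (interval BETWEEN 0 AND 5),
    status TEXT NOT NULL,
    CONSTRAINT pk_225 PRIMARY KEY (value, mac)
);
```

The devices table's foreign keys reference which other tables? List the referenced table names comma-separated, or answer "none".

none

No column in devices has a REFERENCES clause.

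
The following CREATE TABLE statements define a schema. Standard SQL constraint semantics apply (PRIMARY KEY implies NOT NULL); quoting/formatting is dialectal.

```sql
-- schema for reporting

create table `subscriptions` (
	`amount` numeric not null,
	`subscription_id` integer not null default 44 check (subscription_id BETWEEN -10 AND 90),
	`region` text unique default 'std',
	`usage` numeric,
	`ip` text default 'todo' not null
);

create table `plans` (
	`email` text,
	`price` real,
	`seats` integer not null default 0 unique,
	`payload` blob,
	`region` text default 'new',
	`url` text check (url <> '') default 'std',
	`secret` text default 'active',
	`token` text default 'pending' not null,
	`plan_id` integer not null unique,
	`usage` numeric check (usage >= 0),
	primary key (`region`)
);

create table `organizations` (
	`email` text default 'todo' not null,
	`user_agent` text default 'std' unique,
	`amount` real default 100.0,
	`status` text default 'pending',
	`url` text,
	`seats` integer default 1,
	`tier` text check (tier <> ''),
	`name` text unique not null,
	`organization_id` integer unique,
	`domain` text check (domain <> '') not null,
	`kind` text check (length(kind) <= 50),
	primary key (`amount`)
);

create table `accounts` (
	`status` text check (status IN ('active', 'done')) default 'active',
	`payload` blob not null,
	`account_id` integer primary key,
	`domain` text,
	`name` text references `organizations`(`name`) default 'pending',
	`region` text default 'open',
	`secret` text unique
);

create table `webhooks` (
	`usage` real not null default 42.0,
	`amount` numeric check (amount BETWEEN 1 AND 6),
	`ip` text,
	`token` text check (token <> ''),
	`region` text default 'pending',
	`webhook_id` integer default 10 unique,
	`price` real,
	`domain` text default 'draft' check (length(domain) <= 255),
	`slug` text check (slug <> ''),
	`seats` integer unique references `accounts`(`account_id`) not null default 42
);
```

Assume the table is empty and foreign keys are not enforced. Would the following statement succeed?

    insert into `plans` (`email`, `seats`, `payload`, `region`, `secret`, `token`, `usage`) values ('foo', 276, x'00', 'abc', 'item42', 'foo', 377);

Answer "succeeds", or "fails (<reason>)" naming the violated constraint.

fails (NOT NULL on plan_id)

plan_id is omitted from the column list and has no DEFAULT, so it would receive NULL.
But plan_id is declared NOT NULL.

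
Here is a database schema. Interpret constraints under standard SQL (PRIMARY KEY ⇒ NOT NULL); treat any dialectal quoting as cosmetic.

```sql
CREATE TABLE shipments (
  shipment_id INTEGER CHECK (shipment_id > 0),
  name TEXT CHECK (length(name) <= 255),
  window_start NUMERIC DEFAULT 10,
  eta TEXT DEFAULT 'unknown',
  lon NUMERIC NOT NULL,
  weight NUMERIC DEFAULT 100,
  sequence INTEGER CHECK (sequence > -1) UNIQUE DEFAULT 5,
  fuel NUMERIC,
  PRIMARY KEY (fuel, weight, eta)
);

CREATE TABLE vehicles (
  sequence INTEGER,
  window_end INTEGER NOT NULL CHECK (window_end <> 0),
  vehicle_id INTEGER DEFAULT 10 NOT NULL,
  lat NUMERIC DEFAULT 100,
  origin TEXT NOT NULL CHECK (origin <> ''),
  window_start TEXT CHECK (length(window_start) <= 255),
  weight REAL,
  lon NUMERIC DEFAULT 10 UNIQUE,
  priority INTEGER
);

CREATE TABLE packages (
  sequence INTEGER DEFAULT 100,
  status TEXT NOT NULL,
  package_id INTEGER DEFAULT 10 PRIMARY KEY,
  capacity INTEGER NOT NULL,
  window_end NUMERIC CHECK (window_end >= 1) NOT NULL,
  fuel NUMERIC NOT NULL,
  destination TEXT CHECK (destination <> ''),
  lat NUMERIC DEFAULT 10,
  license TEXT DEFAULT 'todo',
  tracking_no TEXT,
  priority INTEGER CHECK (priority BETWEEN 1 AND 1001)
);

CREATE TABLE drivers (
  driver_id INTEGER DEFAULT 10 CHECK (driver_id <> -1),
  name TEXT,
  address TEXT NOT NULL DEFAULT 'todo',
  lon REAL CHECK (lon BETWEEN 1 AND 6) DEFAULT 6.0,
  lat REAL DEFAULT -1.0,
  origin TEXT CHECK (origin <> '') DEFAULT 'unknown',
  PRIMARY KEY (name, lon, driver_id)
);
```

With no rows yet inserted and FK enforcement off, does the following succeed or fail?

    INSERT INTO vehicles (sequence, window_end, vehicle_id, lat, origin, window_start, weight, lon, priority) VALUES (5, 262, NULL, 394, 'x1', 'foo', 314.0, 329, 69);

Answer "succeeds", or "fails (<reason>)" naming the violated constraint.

vehicle_id is explicitly set to NULL, but vehicle_id is declared NOT NULL.

fails (NOT NULL on vehicle_id)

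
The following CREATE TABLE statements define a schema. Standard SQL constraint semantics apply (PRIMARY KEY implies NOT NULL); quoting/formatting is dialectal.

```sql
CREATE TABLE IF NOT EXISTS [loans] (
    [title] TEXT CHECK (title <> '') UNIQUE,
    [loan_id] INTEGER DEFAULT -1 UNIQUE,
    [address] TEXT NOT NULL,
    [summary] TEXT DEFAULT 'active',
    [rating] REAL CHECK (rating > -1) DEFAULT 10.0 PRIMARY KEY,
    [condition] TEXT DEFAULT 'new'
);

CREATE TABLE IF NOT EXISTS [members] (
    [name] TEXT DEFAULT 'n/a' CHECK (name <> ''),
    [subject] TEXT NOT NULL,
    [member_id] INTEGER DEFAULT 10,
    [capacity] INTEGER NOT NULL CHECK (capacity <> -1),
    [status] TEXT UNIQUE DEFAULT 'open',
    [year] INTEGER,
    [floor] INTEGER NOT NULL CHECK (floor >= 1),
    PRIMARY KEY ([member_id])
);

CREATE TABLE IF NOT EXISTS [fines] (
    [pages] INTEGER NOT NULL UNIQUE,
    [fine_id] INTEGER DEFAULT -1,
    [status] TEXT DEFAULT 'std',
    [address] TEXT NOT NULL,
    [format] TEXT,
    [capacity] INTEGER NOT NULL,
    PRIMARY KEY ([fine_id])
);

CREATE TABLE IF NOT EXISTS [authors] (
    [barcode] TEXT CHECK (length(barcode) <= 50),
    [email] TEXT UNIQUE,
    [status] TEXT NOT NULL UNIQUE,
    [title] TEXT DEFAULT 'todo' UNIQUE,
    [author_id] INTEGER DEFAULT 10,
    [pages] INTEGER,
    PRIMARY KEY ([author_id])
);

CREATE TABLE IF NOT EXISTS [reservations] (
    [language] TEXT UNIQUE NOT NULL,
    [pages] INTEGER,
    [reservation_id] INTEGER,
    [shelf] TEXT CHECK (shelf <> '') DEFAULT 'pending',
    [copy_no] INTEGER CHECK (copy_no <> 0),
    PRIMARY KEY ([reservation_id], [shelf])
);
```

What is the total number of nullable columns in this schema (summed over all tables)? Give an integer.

loans: 4 nullable (title, loan_id, summary, condition — PK (rating) and explicit NOT NULL columns excluded).
members: 3 nullable (name, status, year — PK (member_id) and explicit NOT NULL columns excluded).
fines: 2 nullable (status, format — PK (fine_id) and explicit NOT NULL columns excluded).
authors: 4 nullable (barcode, email, title, pages — PK (author_id) and explicit NOT NULL columns excluded).
reservations: 2 nullable (pages, copy_no — PK (reservation_id, shelf) and explicit NOT NULL columns excluded).
Total: 4 + 3 + 2 + 4 + 2 = 15.

15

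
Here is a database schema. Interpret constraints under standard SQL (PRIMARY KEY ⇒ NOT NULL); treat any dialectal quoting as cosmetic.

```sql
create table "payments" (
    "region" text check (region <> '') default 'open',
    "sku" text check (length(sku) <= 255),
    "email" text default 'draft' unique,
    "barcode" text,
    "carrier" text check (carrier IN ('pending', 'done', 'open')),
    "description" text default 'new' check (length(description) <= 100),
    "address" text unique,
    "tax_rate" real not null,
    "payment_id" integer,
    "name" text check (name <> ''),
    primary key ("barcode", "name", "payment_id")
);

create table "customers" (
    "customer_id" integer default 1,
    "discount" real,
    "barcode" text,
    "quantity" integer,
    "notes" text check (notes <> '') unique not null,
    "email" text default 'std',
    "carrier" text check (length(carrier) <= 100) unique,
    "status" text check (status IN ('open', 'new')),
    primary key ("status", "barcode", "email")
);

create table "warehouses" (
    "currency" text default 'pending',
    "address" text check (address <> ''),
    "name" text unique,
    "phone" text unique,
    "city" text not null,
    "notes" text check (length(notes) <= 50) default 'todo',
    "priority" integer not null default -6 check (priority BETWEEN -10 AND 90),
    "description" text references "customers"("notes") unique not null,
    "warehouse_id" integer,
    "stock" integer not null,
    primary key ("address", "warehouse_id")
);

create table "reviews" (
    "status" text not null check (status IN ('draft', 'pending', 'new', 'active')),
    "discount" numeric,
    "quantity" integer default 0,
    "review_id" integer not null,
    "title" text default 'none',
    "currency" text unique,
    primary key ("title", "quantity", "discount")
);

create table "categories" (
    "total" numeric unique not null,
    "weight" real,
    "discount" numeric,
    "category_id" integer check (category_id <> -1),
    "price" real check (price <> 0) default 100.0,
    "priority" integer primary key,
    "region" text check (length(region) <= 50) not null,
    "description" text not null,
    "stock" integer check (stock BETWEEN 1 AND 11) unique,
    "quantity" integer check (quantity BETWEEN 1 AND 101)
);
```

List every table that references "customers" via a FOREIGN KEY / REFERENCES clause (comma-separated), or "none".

warehouses

- warehouses.description references customers(notes).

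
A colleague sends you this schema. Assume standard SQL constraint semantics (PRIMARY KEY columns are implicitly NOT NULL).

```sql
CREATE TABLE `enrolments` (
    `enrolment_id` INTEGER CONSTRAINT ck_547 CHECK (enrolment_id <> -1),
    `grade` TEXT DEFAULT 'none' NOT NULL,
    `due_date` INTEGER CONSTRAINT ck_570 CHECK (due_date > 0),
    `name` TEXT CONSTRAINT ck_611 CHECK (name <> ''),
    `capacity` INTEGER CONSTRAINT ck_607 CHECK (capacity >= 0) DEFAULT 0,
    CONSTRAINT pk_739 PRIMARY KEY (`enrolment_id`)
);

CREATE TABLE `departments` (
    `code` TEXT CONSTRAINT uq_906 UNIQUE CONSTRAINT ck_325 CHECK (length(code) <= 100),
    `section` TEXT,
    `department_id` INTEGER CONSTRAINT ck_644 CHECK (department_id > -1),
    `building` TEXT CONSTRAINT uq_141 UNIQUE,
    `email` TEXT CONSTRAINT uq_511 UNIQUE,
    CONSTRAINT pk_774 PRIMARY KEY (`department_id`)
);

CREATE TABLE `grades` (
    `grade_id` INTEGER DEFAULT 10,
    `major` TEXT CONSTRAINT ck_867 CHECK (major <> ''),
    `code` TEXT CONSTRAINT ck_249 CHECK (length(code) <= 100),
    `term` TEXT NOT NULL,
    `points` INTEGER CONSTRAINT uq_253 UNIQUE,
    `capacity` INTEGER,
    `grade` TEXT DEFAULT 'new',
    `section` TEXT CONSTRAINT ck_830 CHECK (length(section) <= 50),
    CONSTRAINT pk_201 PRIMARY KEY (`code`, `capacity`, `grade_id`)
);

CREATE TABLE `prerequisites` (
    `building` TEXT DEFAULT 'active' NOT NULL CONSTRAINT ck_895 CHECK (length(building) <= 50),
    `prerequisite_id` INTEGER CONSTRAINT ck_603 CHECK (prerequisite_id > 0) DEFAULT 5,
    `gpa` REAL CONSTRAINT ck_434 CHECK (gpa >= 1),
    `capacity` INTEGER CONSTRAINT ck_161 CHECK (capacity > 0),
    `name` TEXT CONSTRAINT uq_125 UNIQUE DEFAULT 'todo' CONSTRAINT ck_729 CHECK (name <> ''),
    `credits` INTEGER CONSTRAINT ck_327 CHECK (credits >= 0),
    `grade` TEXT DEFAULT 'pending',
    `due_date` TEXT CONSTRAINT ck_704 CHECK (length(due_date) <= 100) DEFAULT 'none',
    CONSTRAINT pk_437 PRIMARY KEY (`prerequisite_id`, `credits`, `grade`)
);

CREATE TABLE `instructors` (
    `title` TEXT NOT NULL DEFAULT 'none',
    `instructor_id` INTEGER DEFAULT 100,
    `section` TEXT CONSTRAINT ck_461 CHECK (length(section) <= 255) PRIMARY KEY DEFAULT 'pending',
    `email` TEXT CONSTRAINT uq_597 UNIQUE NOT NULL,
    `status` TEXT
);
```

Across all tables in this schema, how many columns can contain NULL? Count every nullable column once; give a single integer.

17

enrolments: 3 nullable (due_date, name, capacity — PK (enrolment_id) and explicit NOT NULL columns excluded).
departments: 4 nullable (code, section, building, email — PK (department_id) and explicit NOT NULL columns excluded).
grades: 4 nullable (major, points, grade, section — PK (code, capacity, grade_id) and explicit NOT NULL columns excluded).
prerequisites: 4 nullable (gpa, capacity, name, due_date — PK (prerequisite_id, credits, grade) and explicit NOT NULL columns excluded).
instructors: 2 nullable (instructor_id, status — PK (section) and explicit NOT NULL columns excluded).
Total: 3 + 4 + 4 + 4 + 2 = 17.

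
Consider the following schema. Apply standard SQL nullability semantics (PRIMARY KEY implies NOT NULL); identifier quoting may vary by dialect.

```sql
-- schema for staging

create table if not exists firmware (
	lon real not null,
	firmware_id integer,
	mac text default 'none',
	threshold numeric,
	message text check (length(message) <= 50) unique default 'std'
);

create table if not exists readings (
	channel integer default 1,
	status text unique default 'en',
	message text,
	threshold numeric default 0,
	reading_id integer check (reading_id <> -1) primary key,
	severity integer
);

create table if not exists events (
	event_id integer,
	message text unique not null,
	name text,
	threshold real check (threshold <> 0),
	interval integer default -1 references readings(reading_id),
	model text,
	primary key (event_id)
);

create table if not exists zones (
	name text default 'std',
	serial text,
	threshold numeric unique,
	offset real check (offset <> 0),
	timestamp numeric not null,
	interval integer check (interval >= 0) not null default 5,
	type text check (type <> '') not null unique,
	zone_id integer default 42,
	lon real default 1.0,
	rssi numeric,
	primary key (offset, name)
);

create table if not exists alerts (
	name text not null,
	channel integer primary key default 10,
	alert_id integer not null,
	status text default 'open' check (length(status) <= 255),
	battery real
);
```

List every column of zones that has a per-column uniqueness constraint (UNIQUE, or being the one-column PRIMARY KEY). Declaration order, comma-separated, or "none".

threshold, type

- name: part of a composite PRIMARY KEY — only the tuple is unique, not this column on its own.
- serial: no UNIQUE or single-column PK constraint.
- threshold: declared UNIQUE → unique.
- offset: part of a composite PRIMARY KEY — only the tuple is unique, not this column on its own.
- timestamp: no UNIQUE or single-column PK constraint.
- interval: no UNIQUE or single-column PK constraint.
- type: declared UNIQUE → unique.
- zone_id: no UNIQUE or single-column PK constraint.
- lon: no UNIQUE or single-column PK constraint.
- rssi: no UNIQUE or single-column PK constraint.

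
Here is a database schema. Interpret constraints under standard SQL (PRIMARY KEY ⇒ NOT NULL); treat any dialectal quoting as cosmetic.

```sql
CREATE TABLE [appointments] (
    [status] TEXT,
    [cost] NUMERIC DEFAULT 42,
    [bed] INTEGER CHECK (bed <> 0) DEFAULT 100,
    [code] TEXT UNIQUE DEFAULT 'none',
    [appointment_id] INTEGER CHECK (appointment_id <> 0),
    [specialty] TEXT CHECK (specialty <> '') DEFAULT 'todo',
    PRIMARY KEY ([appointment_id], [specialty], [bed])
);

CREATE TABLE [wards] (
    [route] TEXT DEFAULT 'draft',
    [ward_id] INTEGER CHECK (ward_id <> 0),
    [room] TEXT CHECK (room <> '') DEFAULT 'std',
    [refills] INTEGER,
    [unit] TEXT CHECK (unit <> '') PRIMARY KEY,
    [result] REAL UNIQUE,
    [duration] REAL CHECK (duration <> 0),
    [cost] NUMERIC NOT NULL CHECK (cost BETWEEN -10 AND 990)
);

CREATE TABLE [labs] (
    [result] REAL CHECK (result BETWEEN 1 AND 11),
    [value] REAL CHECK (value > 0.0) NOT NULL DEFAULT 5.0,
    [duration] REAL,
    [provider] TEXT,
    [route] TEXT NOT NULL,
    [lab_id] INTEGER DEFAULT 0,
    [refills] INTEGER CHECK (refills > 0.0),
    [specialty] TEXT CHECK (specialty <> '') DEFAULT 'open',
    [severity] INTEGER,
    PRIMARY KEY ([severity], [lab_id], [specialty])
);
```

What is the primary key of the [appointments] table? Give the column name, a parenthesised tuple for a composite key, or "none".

A table-level PRIMARY KEY clause names 3 columns: appointment_id, specialty, bed.
This is a composite key — the combination is unique, not each column individually.

(appointment_id, specialty, bed)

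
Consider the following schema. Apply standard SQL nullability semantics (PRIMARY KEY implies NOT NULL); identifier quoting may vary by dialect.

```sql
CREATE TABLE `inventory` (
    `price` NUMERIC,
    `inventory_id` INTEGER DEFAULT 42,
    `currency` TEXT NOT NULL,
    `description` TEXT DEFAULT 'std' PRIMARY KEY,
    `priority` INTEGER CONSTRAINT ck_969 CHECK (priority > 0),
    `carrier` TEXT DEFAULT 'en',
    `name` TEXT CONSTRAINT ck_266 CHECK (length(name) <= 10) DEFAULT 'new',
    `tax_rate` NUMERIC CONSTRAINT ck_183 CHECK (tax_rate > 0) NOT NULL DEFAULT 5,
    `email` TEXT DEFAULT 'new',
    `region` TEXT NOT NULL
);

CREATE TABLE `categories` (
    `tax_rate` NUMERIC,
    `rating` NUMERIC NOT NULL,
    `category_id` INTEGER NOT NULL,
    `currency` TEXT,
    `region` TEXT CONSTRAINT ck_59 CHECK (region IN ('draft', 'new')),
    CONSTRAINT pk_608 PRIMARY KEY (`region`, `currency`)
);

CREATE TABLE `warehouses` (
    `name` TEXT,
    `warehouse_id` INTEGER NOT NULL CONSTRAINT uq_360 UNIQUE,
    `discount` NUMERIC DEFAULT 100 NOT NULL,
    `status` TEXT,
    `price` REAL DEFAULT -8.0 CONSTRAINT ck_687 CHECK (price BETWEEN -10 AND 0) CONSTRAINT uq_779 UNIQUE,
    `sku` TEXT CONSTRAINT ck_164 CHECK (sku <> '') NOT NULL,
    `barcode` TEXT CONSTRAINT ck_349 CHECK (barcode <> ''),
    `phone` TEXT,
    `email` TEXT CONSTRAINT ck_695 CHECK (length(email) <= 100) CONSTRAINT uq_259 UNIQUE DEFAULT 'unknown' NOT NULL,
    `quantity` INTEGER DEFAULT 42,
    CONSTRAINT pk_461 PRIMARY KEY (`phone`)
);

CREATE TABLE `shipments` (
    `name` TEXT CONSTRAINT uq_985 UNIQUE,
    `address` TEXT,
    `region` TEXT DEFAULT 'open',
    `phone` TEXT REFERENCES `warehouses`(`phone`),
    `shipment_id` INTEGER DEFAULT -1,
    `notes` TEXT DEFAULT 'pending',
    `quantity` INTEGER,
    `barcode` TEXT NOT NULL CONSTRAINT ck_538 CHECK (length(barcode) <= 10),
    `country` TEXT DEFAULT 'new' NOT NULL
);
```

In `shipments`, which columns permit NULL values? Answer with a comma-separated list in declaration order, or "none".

name, address, region, phone, shipment_id, notes, quantity

- name: UNIQUE does not imply NOT NULL → nullable.
- address: no NOT NULL constraint applies → nullable.
- region: DEFAULT only fills an omitted column; an explicit NULL is still allowed → nullable.
- phone: a foreign key column may be NULL unless separately constrained → nullable.
- shipment_id: DEFAULT only fills an omitted column; an explicit NULL is still allowed → nullable.
- notes: DEFAULT only fills an omitted column; an explicit NULL is still allowed → nullable.
- quantity: no NOT NULL constraint applies → nullable.
- barcode: declared NOT NULL → not nullable.
- country: declared NOT NULL → not nullable.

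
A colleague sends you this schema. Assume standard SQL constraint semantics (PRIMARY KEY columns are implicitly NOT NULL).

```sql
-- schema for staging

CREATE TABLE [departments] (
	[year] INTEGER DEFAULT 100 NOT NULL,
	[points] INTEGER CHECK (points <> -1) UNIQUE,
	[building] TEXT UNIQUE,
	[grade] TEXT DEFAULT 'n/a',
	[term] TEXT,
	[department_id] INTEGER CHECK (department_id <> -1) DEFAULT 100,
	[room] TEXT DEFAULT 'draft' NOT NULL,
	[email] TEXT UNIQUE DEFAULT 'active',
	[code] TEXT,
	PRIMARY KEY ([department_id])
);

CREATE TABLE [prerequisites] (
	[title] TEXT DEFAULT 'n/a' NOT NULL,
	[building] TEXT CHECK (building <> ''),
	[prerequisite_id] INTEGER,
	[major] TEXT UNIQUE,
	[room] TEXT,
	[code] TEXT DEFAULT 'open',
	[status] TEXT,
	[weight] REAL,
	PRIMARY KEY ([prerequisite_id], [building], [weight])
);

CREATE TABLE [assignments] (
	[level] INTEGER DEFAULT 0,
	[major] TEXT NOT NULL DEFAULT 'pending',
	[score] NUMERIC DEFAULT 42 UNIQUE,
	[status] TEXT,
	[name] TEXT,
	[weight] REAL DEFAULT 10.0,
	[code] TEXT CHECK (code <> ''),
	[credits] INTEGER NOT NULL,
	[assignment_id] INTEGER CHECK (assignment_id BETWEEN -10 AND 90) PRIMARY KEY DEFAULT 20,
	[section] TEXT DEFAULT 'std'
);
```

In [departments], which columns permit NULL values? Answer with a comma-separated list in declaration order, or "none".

points, building, grade, term, email, code

- year: declared NOT NULL → not nullable.
- points: CHECK does not forbid NULL (a CHECK constraint passes when its expression is NULL) → nullable.
- building: UNIQUE does not imply NOT NULL → nullable.
- grade: DEFAULT only fills an omitted column; an explicit NULL is still allowed → nullable.
- term: no NOT NULL constraint applies → nullable.
- department_id: part of the PRIMARY KEY, which implies NOT NULL → not nullable.
- room: declared NOT NULL → not nullable.
- email: UNIQUE does not imply NOT NULL → nullable.
- code: no NOT NULL constraint applies → nullable.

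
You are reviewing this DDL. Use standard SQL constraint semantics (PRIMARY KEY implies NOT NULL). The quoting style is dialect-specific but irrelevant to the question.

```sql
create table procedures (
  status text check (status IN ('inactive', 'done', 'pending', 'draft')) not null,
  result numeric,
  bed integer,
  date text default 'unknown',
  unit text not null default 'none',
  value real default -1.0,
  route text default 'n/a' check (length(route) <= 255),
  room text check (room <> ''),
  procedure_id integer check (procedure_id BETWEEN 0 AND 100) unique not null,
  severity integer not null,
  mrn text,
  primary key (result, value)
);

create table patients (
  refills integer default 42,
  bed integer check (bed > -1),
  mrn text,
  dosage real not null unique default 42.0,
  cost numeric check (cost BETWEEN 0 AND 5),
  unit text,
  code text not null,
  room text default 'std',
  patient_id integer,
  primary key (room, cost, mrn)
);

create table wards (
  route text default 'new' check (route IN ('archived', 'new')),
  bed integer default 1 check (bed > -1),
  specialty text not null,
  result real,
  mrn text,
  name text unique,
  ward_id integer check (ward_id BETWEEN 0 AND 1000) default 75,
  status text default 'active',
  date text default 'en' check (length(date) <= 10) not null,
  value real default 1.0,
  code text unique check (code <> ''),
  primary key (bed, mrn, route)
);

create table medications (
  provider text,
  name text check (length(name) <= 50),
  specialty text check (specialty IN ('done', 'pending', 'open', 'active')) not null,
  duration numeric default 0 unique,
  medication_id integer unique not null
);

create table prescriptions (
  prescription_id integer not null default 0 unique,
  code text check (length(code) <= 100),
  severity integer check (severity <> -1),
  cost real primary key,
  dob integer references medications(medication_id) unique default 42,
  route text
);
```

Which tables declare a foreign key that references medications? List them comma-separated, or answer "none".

- prescriptions.dob references medications(medication_id).

prescriptions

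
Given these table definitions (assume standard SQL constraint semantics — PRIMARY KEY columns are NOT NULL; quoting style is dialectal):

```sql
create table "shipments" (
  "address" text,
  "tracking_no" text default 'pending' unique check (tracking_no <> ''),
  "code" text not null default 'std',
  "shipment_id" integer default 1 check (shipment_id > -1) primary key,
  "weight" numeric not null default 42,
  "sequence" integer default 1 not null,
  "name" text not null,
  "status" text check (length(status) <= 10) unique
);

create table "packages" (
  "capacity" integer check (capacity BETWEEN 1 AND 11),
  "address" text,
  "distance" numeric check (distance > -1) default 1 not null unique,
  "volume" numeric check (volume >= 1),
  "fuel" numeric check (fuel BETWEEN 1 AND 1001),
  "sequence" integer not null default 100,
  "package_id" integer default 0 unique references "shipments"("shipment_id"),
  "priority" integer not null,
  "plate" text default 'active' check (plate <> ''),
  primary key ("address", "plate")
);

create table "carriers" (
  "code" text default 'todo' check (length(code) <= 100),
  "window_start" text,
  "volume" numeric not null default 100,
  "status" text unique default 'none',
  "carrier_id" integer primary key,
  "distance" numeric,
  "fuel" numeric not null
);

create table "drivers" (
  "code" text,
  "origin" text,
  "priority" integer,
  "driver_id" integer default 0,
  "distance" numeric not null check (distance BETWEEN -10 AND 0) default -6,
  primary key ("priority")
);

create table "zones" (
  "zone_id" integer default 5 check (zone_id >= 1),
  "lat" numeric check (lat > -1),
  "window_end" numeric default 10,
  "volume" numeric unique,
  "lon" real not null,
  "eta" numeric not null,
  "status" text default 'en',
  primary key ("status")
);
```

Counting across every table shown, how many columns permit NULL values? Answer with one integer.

18

shipments: 3 nullable (address, tracking_no, status — PK (shipment_id) and explicit NOT NULL columns excluded).
packages: 4 nullable (capacity, volume, fuel, package_id — PK (address, plate) and explicit NOT NULL columns excluded).
carriers: 4 nullable (code, window_start, status, distance — PK (carrier_id) and explicit NOT NULL columns excluded).
drivers: 3 nullable (code, origin, driver_id — PK (priority) and explicit NOT NULL columns excluded).
zones: 4 nullable (zone_id, lat, window_end, volume — PK (status) and explicit NOT NULL columns excluded).
Total: 3 + 4 + 4 + 3 + 4 = 18.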